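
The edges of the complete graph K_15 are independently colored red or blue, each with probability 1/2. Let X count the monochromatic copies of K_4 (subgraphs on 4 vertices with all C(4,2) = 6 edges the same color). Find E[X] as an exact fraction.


Let X = Σ_S X_S over the C(15, 4) = 1365 subsets S of size 4, where X_S = 1 if the K_4 on S is monochromatic.
For a fixed S, the K_4 on S has C(4, 2) = 6 edges. P[all 6 edges red] = (1/2)^6, and likewise for blue, so P[monochromatic] = 2·(1/2)^6 = 2^{1 − 6} = 1/32.
By linearity: E[X] = C(15, 4) · 2^{1 − 6} = 1365 · 1/32 = 1365/32.
Numerically: E[X] ≈ 42.6562.

E[X] = C(15,4)·2^(1−C(4,2)) = 1365/32 ≈ 42.6562.


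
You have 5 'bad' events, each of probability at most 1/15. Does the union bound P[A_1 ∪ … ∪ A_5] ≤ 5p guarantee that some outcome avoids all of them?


Union bound: P[∪_{i=1}^{5} A_i] ≤ Σ_i P[A_i] ≤ 5·p = 5·(1/15) = 1/3.
Numerically: 1/3 ≈ 0.3333.
Is 1/3 < 1? YES.
Since P[∪ A_i] ≤ 1/3 < 1, the complement has P[∩ A_i^c] ≥ 1 − 1/3 = 2/3 > 0, so some outcome avoids every A_i.

5·p = 1/3 ≈ 0.3333; existence CERTIFIED by the union bound.


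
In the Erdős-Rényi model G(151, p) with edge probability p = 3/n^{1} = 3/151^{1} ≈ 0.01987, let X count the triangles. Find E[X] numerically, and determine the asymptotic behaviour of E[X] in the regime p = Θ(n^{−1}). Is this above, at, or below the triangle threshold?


Number of potential triangles: C(151, 3) = 562475.
Each occurs with probability p³ ≈ (0.01987)³ ≈ 7.842110e-06.
By linearity: E[X] = C(151, 3)·p³ ≈ 562475 · 7.842110e-06 ≈ 4.4110.
Here α = 1, so p = 3/n is exactly at the triangle threshold p ~ 1/n. Asymptotically E[X] → c³/6 = 3³/6 = 9/2 ≈ 4.5000, a bounded constant. In this regime the triangle count is asymptotically Poisson(c³/6).

E[X] ≈ 4.4110; in regime p = Θ(1/n^{1}) E[X] stays bounded (at the triangle threshold p ~ 1/n).


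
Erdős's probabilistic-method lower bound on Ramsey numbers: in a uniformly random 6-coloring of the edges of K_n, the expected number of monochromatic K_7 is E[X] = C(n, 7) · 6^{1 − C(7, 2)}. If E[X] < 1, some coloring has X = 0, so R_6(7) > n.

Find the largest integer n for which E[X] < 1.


We need C(n, 7) · 6^{1 − 21} < 1, i.e. C(n, 7) < 6^{21 − 1} = 3656158440062976.
Check values of n near the boundary:
  n = 565: C(565, 7) = 3513212521235560; 3513212521235560 < 3656158440062976? YES
  n = 566: C(566, 7) = 3557206237959440; 3557206237959440 < 3656158440062976? YES
  n = 567: C(567, 7) = 3601671315933933; 3601671315933933 < 3656158440062976? YES
  n = 568: C(568, 7) = 3646611956239704; 3646611956239704 < 3656158440062976? YES
  n = 569: C(569, 7) = 3692032389858348; 3692032389858348 < 3656158440062976? NO
  n = 570: C(570, 7) = 3737936877831720; 3737936877831720 < 3656158440062976? NO
The largest n with C(n, 7) < 3656158440062976 is n = 568 (where E[X] = 16882462760369/16926659444736 ≈ 0.9973889). Hence R_6(7) > 568, i.e. R_6(7) ≥ 569.

Largest n = 568; hence R_6(7) > 568.


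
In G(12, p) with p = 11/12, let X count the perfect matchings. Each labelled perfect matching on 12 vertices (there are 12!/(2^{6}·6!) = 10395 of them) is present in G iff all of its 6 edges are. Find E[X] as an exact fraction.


K_12 has 12!/(2^{6}·6!) = 10395 labelled perfect matchings.
For each such perfect matching H, let X_H = 1 if all 6 edges of H are present in G. Then P[X_H = 1] = p^{6} = (11/12)^{6} = 1771561/2985984.
By linearity of expectation: E[X] = Σ_H E[X_H] = 10395 · p^{6} = 10395 · 1771561/2985984 = 682050985/110592.
Numerically: E[X] ≈ 6.17e+03.

E[X] = 10395 · (11/12)^{6} = 682050985/110592 ≈ 6.17e+03.


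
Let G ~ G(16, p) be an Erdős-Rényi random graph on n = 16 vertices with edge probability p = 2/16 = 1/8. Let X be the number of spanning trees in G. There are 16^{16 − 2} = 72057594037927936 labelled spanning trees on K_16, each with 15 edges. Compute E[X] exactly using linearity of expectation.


K_16 has 16^{16 − 2} = 72057594037927936 labelled spanning trees.
For each such spanning tree H, let X_H = 1 if all 15 edges of H are present in G. Then P[X_H = 1] = p^{15} = (1/8)^{15} = 1/35184372088832.
Summing the indicators: E[X] = Σ_H E[X_H] = 72057594037927936 · p^{15} = 72057594037927936 · 1/35184372088832 = 2048.
Numerically: E[X] ≈ 2048.

E[X] = 72057594037927936 · (1/8)^{15} = 2048 ≈ 2048.


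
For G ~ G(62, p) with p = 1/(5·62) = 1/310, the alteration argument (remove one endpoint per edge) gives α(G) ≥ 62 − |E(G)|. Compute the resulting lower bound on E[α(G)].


E[|E(G)|] = C(62, 2)·p = 1891 · (1/310) = 61/10.
E[α(G)] ≥ n − E[|E(G)|] = 62 − 61/10 = 559/10.
Numerically: ≈ 55.900000.
(This is only a lower bound; the true E[α(G)] may be larger.)

E[α(G)] ≥ 559/10 ≈ 55.900000.


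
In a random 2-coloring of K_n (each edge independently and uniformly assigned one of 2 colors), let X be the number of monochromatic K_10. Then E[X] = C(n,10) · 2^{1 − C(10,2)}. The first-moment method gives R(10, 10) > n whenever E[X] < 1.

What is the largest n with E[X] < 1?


We need C(n, 10) · 2^{1 − 45} < 1, i.e. C(n, 10) < 2^{45 − 1} = 17592186044416.
Check values of n near the boundary:
  n = 98: C(98, 10) = 14005614014756; 14005614014756 < 17592186044416? YES
  n = 99: C(99, 10) = 15579278510796; 15579278510796 < 17592186044416? YES
  n = 100: C(100, 10) = 17310309456440; 17310309456440 < 17592186044416? YES
  n = 101: C(101, 10) = 19212541264840; 19212541264840 < 17592186044416? NO
  n = 102: C(102, 10) = 21300860967540; 21300860967540 < 17592186044416? NO
  n = 103: C(103, 10) = 23591276125340; 23591276125340 < 17592186044416? NO
The largest n with C(n, 10) < 17592186044416 is n = 100 (where E[X] = 2163788682055/2199023255552 ≈ 0.9839772). Hence R(10, 10) > 100, i.e. R(10, 10) ≥ 101.

Largest n = 100; hence R(10, 10) > 100.


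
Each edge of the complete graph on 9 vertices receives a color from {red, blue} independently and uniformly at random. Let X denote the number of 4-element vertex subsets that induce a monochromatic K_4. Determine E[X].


Let X = Σ_S X_S over the C(9, 4) = 126 subsets S of size 4, where X_S = 1 if the K_4 on S is monochromatic.
For a fixed S, the K_4 on S has C(4, 2) = 6 edges. P[all 6 edges red] = (1/2)^6, and likewise for blue, so P[monochromatic] = 2·(1/2)^6 = 2^{1 − 6} = 1/32.
By linearity of expectation: E[X] = C(9, 4) · 2^{1 − 6} = 126 · 1/32 = 63/16.
Numerically: E[X] ≈ 3.938.

E[X] = C(9,4)·2^(1−C(4,2)) = 63/16 ≈ 3.938.


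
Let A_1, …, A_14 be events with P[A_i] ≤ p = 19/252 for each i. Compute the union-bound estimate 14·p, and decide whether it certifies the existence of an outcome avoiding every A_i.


Union bound: P[∪_{i=1}^{14} A_i] ≤ Σ_i P[A_i] ≤ 14·p = 14·(19/252) = 19/18.
Numerically: 19/18 ≈ 1.056.
Is 19/18 < 1? NO.
Since the bound 19/18 is ≥ 1, the union bound is uninformative here; it does NOT by itself certify existence.

14·p = 19/18 ≈ 1.056; existence NOT certified by the union bound.


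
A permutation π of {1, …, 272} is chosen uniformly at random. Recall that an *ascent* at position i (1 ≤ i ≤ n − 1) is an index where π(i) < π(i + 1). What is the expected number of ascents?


Write X = Σ X_I over i = 1, …, 271, with X_I the indicator of one ascent.
There are 271 indicators.
For each fixed i, the pair (π(i), π(i+1)) is a uniformly random ordered pair of distinct values from {1, …, 272}; by symmetry P[π(i) < π(i+1)] = 1/2.
By linearity: E[X] = 271 · (1/2) = (272 − 1) · (1/2) = 271/2 ≈ 135.5000.

E[X] = 271/2 = 135.5000.


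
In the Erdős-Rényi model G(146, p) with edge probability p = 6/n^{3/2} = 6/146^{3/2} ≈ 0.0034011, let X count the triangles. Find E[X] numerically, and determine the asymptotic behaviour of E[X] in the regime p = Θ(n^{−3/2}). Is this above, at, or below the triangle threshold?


Number of potential triangles: C(146, 3) = 508080.
Each occurs with probability p³ ≈ (0.0034011)³ ≈ 3.9342858e-08.
By linearity: E[X] = C(146, 3)·p³ ≈ 508080 · 3.9342858e-08 ≈ 0.01999.
Since α = 3/2 > 1, p = c/n^{3/2} = o(1/n) is below the triangle threshold p ~ 1/n. Asymptotically E[X] ~ (c³/6)·n^{3(1−α)} = (6³/6)·n^{-1.5} → 0, so by Markov's inequality G has no triangles w.h.p.

E[X] ≈ 0.01999; in regime p = Θ(1/n^{3/2}) E[X] tends to 0 (below the triangle threshold p ~ 1/n).


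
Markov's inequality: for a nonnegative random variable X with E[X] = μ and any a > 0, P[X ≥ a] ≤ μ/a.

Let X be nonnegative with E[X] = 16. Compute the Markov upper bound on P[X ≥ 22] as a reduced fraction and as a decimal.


μ = E[X] = 16, a = 22.
Markov: P[X ≥ 22] ≤ μ/a = (16)/22 = 8/11.
Numerically: ≈ 0.7273.
(Since a = 22 > μ = 16.0000, the bound 8/11 is < 1 and informative.)

P[X ≥ 22] ≤ 8/11 ≈ 0.7273.


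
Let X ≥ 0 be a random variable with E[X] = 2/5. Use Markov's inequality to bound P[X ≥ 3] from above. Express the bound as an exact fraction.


μ = E[X] = 2/5, a = 3.
Markov: P[X ≥ 3] ≤ μ/a = (2/5)/3 = 2/15.
Numerically: ≈ 0.133333.
(Since a = 3 > μ = 0.400000, the bound 2/15 is < 1 and informative.)

P[X ≥ 3] ≤ 2/15 ≈ 0.133333.


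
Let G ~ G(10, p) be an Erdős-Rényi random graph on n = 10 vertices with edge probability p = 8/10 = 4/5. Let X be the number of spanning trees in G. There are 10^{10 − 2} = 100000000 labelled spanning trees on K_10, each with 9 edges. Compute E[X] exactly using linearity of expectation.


K_10 has 10^{10 − 2} = 100000000 labelled spanning trees.
For each such spanning tree H, let X_H = 1 if all 9 edges of H are present in G. Then P[X_H = 1] = p^{9} = (4/5)^{9} = 262144/1953125.
By linearity: E[X] = Σ_H E[X_H] = 100000000 · p^{9} = 100000000 · 262144/1953125 = 67108864/5.
Numerically: E[X] ≈ 1.34e+07.

E[X] = 100000000 · (4/5)^{9} = 67108864/5 ≈ 1.34e+07.


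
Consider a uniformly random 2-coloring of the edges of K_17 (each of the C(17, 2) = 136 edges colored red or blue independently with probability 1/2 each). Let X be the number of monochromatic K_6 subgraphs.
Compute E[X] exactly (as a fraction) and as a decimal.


Let X = Σ_S X_S over the C(17, 6) = 12376 subsets S of size 6, where X_S = 1 if the K_6 on S is monochromatic.
For a fixed S, the K_6 on S has C(6, 2) = 15 edges. P[all 15 edges red] = (1/2)^15, and likewise for blue, so P[monochromatic] = 2·(1/2)^15 = 2^{1 − 15} = 1/16384.
By linearity: E[X] = C(17, 6) · 2^{1 − 15} = 12376 · 1/16384 = 1547/2048.
Numerically: E[X] ≈ 0.7554.

E[X] = C(17,6)·2^(1−C(6,2)) = 1547/2048 ≈ 0.7554.


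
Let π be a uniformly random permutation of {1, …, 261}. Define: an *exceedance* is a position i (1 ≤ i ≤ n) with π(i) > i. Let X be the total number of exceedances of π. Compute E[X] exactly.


Write X = Σ_{i=1}^{261} X_i, where X_i = 1_{π(i) > i}.
For each fixed i, π(i) is uniform over {1, …, 261} (marginal of a uniform permutation), so P[π(i) > i] = (n − i)/n. Summing: Σ_{i=1}^{261} (n − i)/n = (0 + 1 + … + 260)/261 = 261(261 − 1)/(2·261) = (261 − 1)/2.
Hence E[X] = Σ_{i=1}^{261} (261 − i)/261 = 130 ≈ 130.00000.

E[X] = 130 = 130.00000.


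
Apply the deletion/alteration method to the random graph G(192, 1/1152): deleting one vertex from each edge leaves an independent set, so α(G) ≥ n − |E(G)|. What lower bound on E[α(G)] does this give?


E[|E(G)|] = C(192, 2)·p = 18336 · (1/1152) = 191/12.
E[α(G)] ≥ n − E[|E(G)|] = 192 − 191/12 = 2113/12.
Numerically: ≈ 176.08333.
(This is only a lower bound; the true E[α(G)] may be larger.)

E[α(G)] ≥ 2113/12 ≈ 176.08333.


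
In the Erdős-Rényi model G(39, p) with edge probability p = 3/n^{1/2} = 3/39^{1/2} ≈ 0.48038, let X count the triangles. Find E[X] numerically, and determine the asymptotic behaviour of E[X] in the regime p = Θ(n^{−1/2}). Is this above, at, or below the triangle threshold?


Number of potential triangles: C(39, 3) = 9139.
Each occurs with probability p³ ≈ (0.48038)³ ≈ 1.1085795e-01.
By linearity: E[X] = C(39, 3)·p³ ≈ 9139 · 1.1085795e-01 ≈ 1013.13083.
Since α = 1/2 < 1, p = c/n^{1/2} ≫ 1/n is above the triangle threshold p ~ 1/n. Asymptotically E[X] ~ (c³/6)·n^{3(1−α)} = (3³/6)·n^{1.5} → ∞; triangles are abundant w.h.p.

E[X] ≈ 1013.13083; in regime p = Θ(1/n^{1/2}) E[X] diverges (above the triangle threshold p ~ 1/n).


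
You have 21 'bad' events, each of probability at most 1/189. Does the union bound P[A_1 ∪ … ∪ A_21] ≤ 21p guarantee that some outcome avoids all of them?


Union bound: P[∪_{i=1}^{21} A_i] ≤ Σ_i P[A_i] ≤ 21·p = 21·(1/189) = 1/9.
Numerically: 1/9 ≈ 0.111111.
Is 1/9 < 1? YES.
Since P[∪ A_i] ≤ 1/9 < 1, the complement has P[∩ A_i^c] ≥ 1 − 1/9 = 8/9 > 0, so some outcome avoids every A_i.

21·p = 1/9 ≈ 0.111111; existence CERTIFIED by the union bound.


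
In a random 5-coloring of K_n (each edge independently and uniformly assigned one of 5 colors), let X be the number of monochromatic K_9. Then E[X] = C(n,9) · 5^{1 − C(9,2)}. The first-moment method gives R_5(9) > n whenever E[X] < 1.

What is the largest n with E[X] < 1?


We need C(n, 9) · 5^{1 − 36} < 1, i.e. C(n, 9) < 5^{36 − 1} = 2910383045673370361328125.
Check values of n near the boundary:
  n = 2165: C(2165, 9) = 2832220612024886803272630; 2832220612024886803272630 < 2910383045673370361328125? YES
  n = 2166: C(2166, 9) = 2844037944203015677277940; 2844037944203015677277940 < 2910383045673370361328125? YES
  n = 2167: C(2167, 9) = 2855899084841489792706810; 2855899084841489792706810 < 2910383045673370361328125? YES
  n = 2168: C(2168, 9) = 2867804175977929537095120; 2867804175977929537095120 < 2910383045673370361328125? YES
  n = 2169: C(2169, 9) = 2879753360044504243499683; 2879753360044504243499683 < 2910383045673370361328125? YES
  n = 2170: C(2170, 9) = 2891746779868845075610510; 2891746779868845075610510 < 2910383045673370361328125? YES
  n = 2171: C(2171, 9) = 2903784578674959601827205; 2903784578674959601827205 < 2910383045673370361328125? YES
  n = 2172: C(2172, 9) = 2915866900084148060642020; 2915866900084148060642020 < 2910383045673370361328125? NO
The largest n with C(n, 9) < 2910383045673370361328125 is n = 2171 (where E[X] = 580756915734991920365441/582076609134674072265625 ≈ 0.997733). Hence R_5(9) > 2171, i.e. R_5(9) ≥ 2172.

Largest n = 2171; hence R_5(9) > 2171.


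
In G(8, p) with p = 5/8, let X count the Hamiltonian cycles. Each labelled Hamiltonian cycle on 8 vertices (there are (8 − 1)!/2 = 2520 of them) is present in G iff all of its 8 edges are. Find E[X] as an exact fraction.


K_8 has (8 − 1)!/2 = 2520 labelled Hamiltonian cycles.
For each such Hamiltonian cycle H, let X_H = 1 if all 8 edges of H are present in G. Then P[X_H = 1] = p^{8} = (5/8)^{8} = 390625/16777216.
By linearity of expectation: E[X] = Σ_H E[X_H] = 2520 · p^{8} = 2520 · 390625/16777216 = 123046875/2097152.
Numerically: E[X] ≈ 58.67.

E[X] = 2520 · (5/8)^{8} = 123046875/2097152 ≈ 58.67.


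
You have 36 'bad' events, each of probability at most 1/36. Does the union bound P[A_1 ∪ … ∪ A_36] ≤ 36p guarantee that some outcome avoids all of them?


Union bound: P[∪_{i=1}^{36} A_i] ≤ Σ_i P[A_i] ≤ 36·p = 36·(1/36) = 1.
Numerically: 1 ≈ 1.0000000.
Is 1 < 1? NO.
Since the bound 1 is ≥ 1, the union bound is uninformative here; it does NOT by itself certify existence.

36·p = 1 ≈ 1.0000000; existence NOT certified by the union bound.


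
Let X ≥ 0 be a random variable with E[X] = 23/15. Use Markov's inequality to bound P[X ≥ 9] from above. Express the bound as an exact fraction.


μ = E[X] = 23/15, a = 9.
Markov: P[X ≥ 9] ≤ μ/a = (23/15)/9 = 23/135.
Numerically: ≈ 0.17037.
(Since a = 9 > μ = 1.53333, the bound 23/135 is < 1 and informative.)

P[X ≥ 9] ≤ 23/135 ≈ 0.17037.


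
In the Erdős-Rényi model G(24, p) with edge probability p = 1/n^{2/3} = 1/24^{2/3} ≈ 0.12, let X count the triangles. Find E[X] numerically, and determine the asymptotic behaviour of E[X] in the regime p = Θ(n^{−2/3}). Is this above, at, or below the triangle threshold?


Number of potential triangles: C(24, 3) = 2024.
Each occurs with probability p³ ≈ (0.12)³ ≈ 1.73611e-03.
By linearity: E[X] = C(24, 3)·p³ ≈ 2024 · 1.73611e-03 ≈ 3.514.
Since α = 2/3 < 1, p = c/n^{2/3} ≫ 1/n is above the triangle threshold p ~ 1/n. Asymptotically E[X] ~ (c³/6)·n^{3(1−α)} = (1³/6)·n^{1} → ∞; triangles are abundant w.h.p.

E[X] ≈ 3.514; in regime p = Θ(1/n^{2/3}) E[X] diverges (above the triangle threshold p ~ 1/n).


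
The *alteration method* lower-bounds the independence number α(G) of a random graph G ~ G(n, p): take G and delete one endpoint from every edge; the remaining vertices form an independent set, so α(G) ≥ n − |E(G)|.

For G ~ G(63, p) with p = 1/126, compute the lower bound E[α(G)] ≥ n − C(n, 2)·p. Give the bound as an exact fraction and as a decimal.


E[|E(G)|] = C(63, 2)·p = 1953 · (1/126) = 31/2.
E[α(G)] ≥ n − E[|E(G)|] = 63 − 31/2 = 95/2.
Numerically: ≈ 47.5000.
(This is only a lower bound; the true E[α(G)] may be larger.)

E[α(G)] ≥ 95/2 ≈ 47.5000.


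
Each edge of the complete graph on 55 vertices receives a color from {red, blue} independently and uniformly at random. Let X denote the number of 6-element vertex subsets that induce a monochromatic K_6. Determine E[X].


Let X = Σ_S X_S over the C(55, 6) = 28989675 subsets S of size 6, where X_S = 1 if the K_6 on S is monochromatic.
For a fixed S, the K_6 on S has C(6, 2) = 15 edges. P[all 15 edges red] = (1/2)^15, and likewise for blue, so P[monochromatic] = 2·(1/2)^15 = 2^{1 − 15} = 1/16384.
By linearity: E[X] = C(55, 6) · 2^{1 − 15} = 28989675 · 1/16384 = 28989675/16384.
Numerically: E[X] ≈ 1769.3893.

E[X] = C(55,6)·2^(1−C(6,2)) = 28989675/16384 ≈ 1769.3893.


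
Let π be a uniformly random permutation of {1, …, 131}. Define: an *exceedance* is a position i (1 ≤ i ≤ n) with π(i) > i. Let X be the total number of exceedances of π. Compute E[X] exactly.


Write X = Σ_{i=1}^{131} X_i, where X_i = 1_{π(i) > i}.
For each fixed i, π(i) is uniform over {1, …, 131} (marginal of a uniform permutation), so P[π(i) > i] = (n − i)/n. Summing: Σ_{i=1}^{131} (n − i)/n = (0 + 1 + … + 130)/131 = 131(131 − 1)/(2·131) = (131 − 1)/2.
Hence E[X] = Σ_{i=1}^{131} (131 − i)/131 = 65 ≈ 65.00000.

E[X] = 65 = 65.00000.


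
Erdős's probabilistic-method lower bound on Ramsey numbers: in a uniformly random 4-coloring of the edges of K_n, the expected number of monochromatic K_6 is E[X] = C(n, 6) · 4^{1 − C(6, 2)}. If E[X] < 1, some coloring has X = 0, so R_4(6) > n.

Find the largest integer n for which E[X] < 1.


We need C(n, 6) · 4^{1 − 15} < 1, i.e. C(n, 6) < 4^{15 − 1} = 268435456.
Check values of n near the boundary:
  n = 76: C(76, 6) = 218618940; 218618940 < 268435456? YES
  n = 77: C(77, 6) = 237093780; 237093780 < 268435456? YES
  n = 78: C(78, 6) = 256851595; 256851595 < 268435456? YES
  n = 79: C(79, 6) = 277962685; 277962685 < 268435456? NO
  n = 80: C(80, 6) = 300500200; 300500200 < 268435456? NO
  n = 81: C(81, 6) = 324540216; 324540216 < 268435456? NO
The largest n with C(n, 6) < 268435456 is n = 78 (where E[X] = 256851595/268435456 ≈ 0.957). Hence R_4(6) > 78, i.e. R_4(6) ≥ 79.

Largest n = 78; hence R_4(6) > 78.


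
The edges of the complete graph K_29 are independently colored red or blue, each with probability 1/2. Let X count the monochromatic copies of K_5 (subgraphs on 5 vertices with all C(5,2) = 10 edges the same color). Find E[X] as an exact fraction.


Let X = Σ_S X_S over the C(29, 5) = 118755 subsets S of size 5, where X_S = 1 if the K_5 on S is monochromatic.
For a fixed S, the K_5 on S has C(5, 2) = 10 edges. P[all 10 edges red] = (1/2)^10, and likewise for blue, so P[monochromatic] = 2·(1/2)^10 = 2^{1 − 10} = 1/512.
By linearity of expectation: E[X] = C(29, 5) · 2^{1 − 10} = 118755 · 1/512 = 118755/512.
Numerically: E[X] ≈ 231.9434.

E[X] = C(29,5)·2^(1−C(5,2)) = 118755/512 ≈ 231.9434.


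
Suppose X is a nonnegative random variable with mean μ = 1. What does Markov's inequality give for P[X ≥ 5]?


μ = E[X] = 1, a = 5.
Markov: P[X ≥ 5] ≤ μ/a = (1)/5 = 1/5.
Numerically: ≈ 0.200.
(Since a = 5 > μ = 1.000, the bound 1/5 is < 1 and informative.)

P[X ≥ 5] ≤ 1/5 ≈ 0.200.


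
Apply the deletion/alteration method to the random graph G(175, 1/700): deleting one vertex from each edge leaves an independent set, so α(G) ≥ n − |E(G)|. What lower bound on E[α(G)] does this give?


E[|E(G)|] = C(175, 2)·p = 15225 · (1/700) = 87/4.
E[α(G)] ≥ n − E[|E(G)|] = 175 − 87/4 = 613/4.
Numerically: ≈ 153.25000.
(This is only a lower bound; the true E[α(G)] may be larger.)

E[α(G)] ≥ 613/4 ≈ 153.25000.


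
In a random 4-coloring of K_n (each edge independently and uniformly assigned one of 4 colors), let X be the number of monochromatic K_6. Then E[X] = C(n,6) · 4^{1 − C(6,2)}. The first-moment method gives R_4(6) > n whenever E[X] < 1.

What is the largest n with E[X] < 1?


We need C(n, 6) · 4^{1 − 15} < 1, i.e. C(n, 6) < 4^{15 − 1} = 268435456.
Check values of n near the boundary:
  n = 72: C(72, 6) = 156238908; 156238908 < 268435456? YES
  n = 73: C(73, 6) = 170230452; 170230452 < 268435456? YES
  n = 74: C(74, 6) = 185250786; 185250786 < 268435456? YES
  n = 75: C(75, 6) = 201359550; 201359550 < 268435456? YES
  n = 76: C(76, 6) = 218618940; 218618940 < 268435456? YES
  n = 77: C(77, 6) = 237093780; 237093780 < 268435456? YES
  n = 78: C(78, 6) = 256851595; 256851595 < 268435456? YES
  n = 79: C(79, 6) = 277962685; 277962685 < 268435456? NO
  n = 80: C(80, 6) = 300500200; 300500200 < 268435456? NO
  n = 81: C(81, 6) = 324540216; 324540216 < 268435456? NO
The largest n with C(n, 6) < 268435456 is n = 78 (where E[X] = 256851595/268435456 ≈ 0.95685). Hence R_4(6) > 78, i.e. R_4(6) ≥ 79.

Largest n = 78; hence R_4(6) > 78.


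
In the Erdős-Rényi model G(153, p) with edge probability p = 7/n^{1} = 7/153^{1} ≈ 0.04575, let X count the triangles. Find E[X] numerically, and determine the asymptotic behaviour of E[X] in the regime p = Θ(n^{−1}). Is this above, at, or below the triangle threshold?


Number of potential triangles: C(153, 3) = 585276.
Each occurs with probability p³ ≈ (0.04575)³ ≈ 9.576787e-05.
By linearity: E[X] = C(153, 3)·p³ ≈ 585276 · 9.576787e-05 ≈ 56.0506.
Here α = 1, so p = 7/n is exactly at the triangle threshold p ~ 1/n. Asymptotically E[X] → c³/6 = 7³/6 = 343/6 ≈ 57.1667, a bounded constant. In this regime the triangle count is asymptotically Poisson(c³/6).

E[X] ≈ 56.0506; in regime p = Θ(1/n^{1}) E[X] stays bounded (at the triangle threshold p ~ 1/n).


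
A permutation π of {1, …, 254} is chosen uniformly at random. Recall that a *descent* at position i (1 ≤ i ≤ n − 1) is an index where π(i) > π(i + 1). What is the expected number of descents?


Write X = Σ X_I over i = 1, …, 253, with X_I the indicator of one descent.
There are 253 indicators.
For each fixed i, the pair (π(i), π(i+1)) is a uniformly random ordered pair of distinct values from {1, …, 254}; by symmetry P[π(i) > π(i+1)] = 1/2.
By linearity: E[X] = 253 · (1/2) = (254 − 1) · (1/2) = 253/2 ≈ 126.50000.

E[X] = 253/2 = 126.50000.


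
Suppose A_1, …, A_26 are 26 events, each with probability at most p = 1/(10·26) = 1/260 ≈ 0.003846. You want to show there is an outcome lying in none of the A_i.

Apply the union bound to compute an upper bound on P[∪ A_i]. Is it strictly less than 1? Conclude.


Union bound: P[∪_{i=1}^{26} A_i] ≤ Σ_i P[A_i] ≤ 26·p = 26·(1/260) = 1/10.
Numerically: 1/10 ≈ 0.100000.
Is 1/10 < 1? YES.
Since P[∪ A_i] ≤ 1/10 < 1, the complement has P[∩ A_i^c] ≥ 1 − 1/10 = 9/10 > 0, so some outcome avoids every A_i.

26·p = 1/10 ≈ 0.100000; existence CERTIFIED by the union bound.


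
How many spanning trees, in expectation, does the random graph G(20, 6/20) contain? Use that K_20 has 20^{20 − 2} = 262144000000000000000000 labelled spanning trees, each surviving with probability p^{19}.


K_20 has 20^{20 − 2} = 262144000000000000000000 labelled spanning trees.
For each such spanning tree H, let X_H = 1 if all 19 edges of H are present in G. Then P[X_H = 1] = p^{19} = (3/10)^{19} = 1162261467/10000000000000000000.
By linearity: E[X] = Σ_H E[X_H] = 262144000000000000000000 · p^{19} = 262144000000000000000000 · 1162261467/10000000000000000000 = 152339935002624/5.
Numerically: E[X] ≈ 3.0468e+13.

E[X] = 262144000000000000000000 · (3/10)^{19} = 152339935002624/5 ≈ 3.0468e+13.


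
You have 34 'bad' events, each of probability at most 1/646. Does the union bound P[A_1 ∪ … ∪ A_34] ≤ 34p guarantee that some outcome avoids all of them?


Union bound: P[∪_{i=1}^{34} A_i] ≤ Σ_i P[A_i] ≤ 34·p = 34·(1/646) = 1/19.
Numerically: 1/19 ≈ 0.0526.
Is 1/19 < 1? YES.
Since P[∪ A_i] ≤ 1/19 < 1, the complement has P[∩ A_i^c] ≥ 1 − 1/19 = 18/19 > 0, so some outcome avoids every A_i.

34·p = 1/19 ≈ 0.0526; existence CERTIFIED by the union bound.


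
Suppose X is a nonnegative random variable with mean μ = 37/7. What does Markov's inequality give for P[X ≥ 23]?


μ = E[X] = 37/7, a = 23.
Markov: P[X ≥ 23] ≤ μ/a = (37/7)/23 = 37/161.
Numerically: ≈ 0.22981.
(Since a = 23 > μ = 5.28571, the bound 37/161 is < 1 and informative.)

P[X ≥ 23] ≤ 37/161 ≈ 0.22981.


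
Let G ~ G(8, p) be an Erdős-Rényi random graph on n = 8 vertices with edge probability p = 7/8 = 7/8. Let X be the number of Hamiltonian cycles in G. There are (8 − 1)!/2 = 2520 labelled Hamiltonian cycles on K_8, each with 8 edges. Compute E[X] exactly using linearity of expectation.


K_8 has (8 − 1)!/2 = 2520 labelled Hamiltonian cycles.
For each such Hamiltonian cycle H, let X_H = 1 if all 8 edges of H are present in G. Then P[X_H = 1] = p^{8} = (7/8)^{8} = 5764801/16777216.
Summing the indicators: E[X] = Σ_H E[X_H] = 2520 · p^{8} = 2520 · 5764801/16777216 = 1815912315/2097152.
Numerically: E[X] ≈ 865.9.

E[X] = 2520 · (7/8)^{8} = 1815912315/2097152 ≈ 865.9.


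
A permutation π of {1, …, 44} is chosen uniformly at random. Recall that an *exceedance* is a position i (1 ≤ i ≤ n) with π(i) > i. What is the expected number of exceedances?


Write X = Σ_{i=1}^{44} X_i, where X_i = 1_{π(i) > i}.
For each fixed i, π(i) is uniform over {1, …, 44} (marginal of a uniform permutation), so P[π(i) > i] = (n − i)/n. Summing: Σ_{i=1}^{44} (n − i)/n = (0 + 1 + … + 43)/44 = 44(44 − 1)/(2·44) = (44 − 1)/2.
Hence E[X] = Σ_{i=1}^{44} (44 − i)/44 = 43/2 ≈ 21.500000.

E[X] = 43/2 = 21.500000.


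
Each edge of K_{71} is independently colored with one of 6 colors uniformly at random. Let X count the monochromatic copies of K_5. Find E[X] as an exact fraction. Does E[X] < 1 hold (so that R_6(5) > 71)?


E[X] = C(71, 5) · 6^{1 − 10} = 13019909 · 6^{−9} = 13019909/10077696.
As a reduced fraction: E[X] = 13019909/10077696 ≈ 1.2919529.
Is E[X] < 1? NO.
Since E[X] ≥ 1, the first-moment bound is inconclusive at n = 71; it does NOT by itself certify R_6(5) > 71.

E[X] = 13019909/10077696 ≈ 1.2919529; E[X] ≥ 1; first-moment method inconclusive here.


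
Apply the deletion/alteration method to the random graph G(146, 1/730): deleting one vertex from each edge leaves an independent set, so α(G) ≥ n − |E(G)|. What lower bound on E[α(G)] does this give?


E[|E(G)|] = C(146, 2)·p = 10585 · (1/730) = 29/2.
E[α(G)] ≥ n − E[|E(G)|] = 146 − 29/2 = 263/2.
Numerically: ≈ 131.50000.
(This is only a lower bound; the true E[α(G)] may be larger.)

E[α(G)] ≥ 263/2 ≈ 131.50000.


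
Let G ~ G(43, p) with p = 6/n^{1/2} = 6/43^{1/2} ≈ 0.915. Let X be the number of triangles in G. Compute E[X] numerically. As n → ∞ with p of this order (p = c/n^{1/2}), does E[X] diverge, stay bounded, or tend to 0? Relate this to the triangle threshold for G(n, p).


Number of potential triangles: C(43, 3) = 12341.
Each occurs with probability p³ ≈ (0.915)³ ≈ 7.660393e-01.
By linearity: E[X] = C(43, 3)·p³ ≈ 12341 · 7.660393e-01 ≈ 9453.6914.
Since α = 1/2 < 1, p = c/n^{1/2} ≫ 1/n is above the triangle threshold p ~ 1/n. Asymptotically E[X] ~ (c³/6)·n^{3(1−α)} = (6³/6)·n^{1.5} → ∞; triangles are abundant w.h.p.

E[X] ≈ 9453.6914; in regime p = Θ(1/n^{1/2}) E[X] diverges (above the triangle threshold p ~ 1/n).


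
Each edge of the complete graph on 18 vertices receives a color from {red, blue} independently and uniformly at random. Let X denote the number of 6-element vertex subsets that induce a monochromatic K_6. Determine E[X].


Let X = Σ_S X_S over the C(18, 6) = 18564 subsets S of size 6, where X_S = 1 if the K_6 on S is monochromatic.
For a fixed S, the K_6 on S has C(6, 2) = 15 edges. P[all 15 edges red] = (1/2)^15, and likewise for blue, so P[monochromatic] = 2·(1/2)^15 = 2^{1 − 15} = 1/16384.
By linearity of expectation: E[X] = C(18, 6) · 2^{1 − 15} = 18564 · 1/16384 = 4641/4096.
Numerically: E[X] ≈ 1.1331.

E[X] = C(18,6)·2^(1−C(6,2)) = 4641/4096 ≈ 1.1331.


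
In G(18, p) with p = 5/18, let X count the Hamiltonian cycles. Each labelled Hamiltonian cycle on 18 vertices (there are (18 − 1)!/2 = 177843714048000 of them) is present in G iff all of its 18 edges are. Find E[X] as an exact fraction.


K_18 has (18 − 1)!/2 = 177843714048000 labelled Hamiltonian cycles.
For each such Hamiltonian cycle H, let X_H = 1 if all 18 edges of H are present in G. Then P[X_H = 1] = p^{18} = (5/18)^{18} = 3814697265625/39346408075296537575424.
Summing the indicators: E[X] = Σ_H E[X_H] = 177843714048000 · p^{18} = 177843714048000 · 3814697265625/39346408075296537575424 = 56800365447998046875/3294258113514384.
Numerically: E[X] ≈ 1.72e+04.

E[X] = 177843714048000 · (5/18)^{18} = 56800365447998046875/3294258113514384 ≈ 1.72e+04.


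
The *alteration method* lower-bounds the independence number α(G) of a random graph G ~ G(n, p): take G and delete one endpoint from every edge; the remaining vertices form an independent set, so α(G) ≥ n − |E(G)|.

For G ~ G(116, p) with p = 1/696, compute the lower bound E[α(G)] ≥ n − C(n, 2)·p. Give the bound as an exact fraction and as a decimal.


E[|E(G)|] = C(116, 2)·p = 6670 · (1/696) = 115/12.
E[α(G)] ≥ n − E[|E(G)|] = 116 − 115/12 = 1277/12.
Numerically: ≈ 106.41667.
(This is only a lower bound; the true E[α(G)] may be larger.)

E[α(G)] ≥ 1277/12 ≈ 106.41667.


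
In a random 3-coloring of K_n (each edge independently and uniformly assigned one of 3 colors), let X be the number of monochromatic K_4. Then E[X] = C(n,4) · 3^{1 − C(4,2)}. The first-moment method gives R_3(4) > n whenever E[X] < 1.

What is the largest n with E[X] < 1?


We need C(n, 4) · 3^{1 − 6} < 1, i.e. C(n, 4) < 3^{6 − 1} = 243.
Check values of n near the boundary:
  n = 9: C(9, 4) = 126; 126 < 243? YES
  n = 10: C(10, 4) = 210; 210 < 243? YES
  n = 11: C(11, 4) = 330; 330 < 243? NO
The largest n with C(n, 4) < 243 is n = 10 (where E[X] = 70/81 ≈ 0.8642). Hence R_3(4) > 10, i.e. R_3(4) ≥ 11.

Largest n = 10; hence R_3(4) > 10.


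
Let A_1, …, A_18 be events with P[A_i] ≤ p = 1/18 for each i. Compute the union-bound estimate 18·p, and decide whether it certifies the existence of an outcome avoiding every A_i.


Union bound: P[∪_{i=1}^{18} A_i] ≤ Σ_i P[A_i] ≤ 18·p = 18·(1/18) = 1.
Numerically: 1 ≈ 1.00000.
Is 1 < 1? NO.
Since the bound 1 is ≥ 1, the union bound is uninformative here; it does NOT by itself certify existence.

18·p = 1 ≈ 1.00000; existence NOT certified by the union bound.


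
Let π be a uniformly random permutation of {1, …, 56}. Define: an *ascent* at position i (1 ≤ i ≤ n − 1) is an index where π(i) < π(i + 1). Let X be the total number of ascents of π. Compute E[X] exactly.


Write X = Σ X_I over i = 1, …, 55, with X_I the indicator of one ascent.
There are 55 indicators.
For each fixed i, the pair (π(i), π(i+1)) is a uniformly random ordered pair of distinct values from {1, …, 56}; by symmetry P[π(i) < π(i+1)] = 1/2.
By linearity: E[X] = 55 · (1/2) = (56 − 1) · (1/2) = 55/2 ≈ 27.5000.

E[X] = 55/2 = 27.5000.


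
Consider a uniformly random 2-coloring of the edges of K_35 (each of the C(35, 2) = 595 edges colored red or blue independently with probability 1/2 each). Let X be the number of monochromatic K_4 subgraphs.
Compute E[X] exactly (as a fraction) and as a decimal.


Let X = Σ_S X_S over the C(35, 4) = 52360 subsets S of size 4, where X_S = 1 if the K_4 on S is monochromatic.
For a fixed S, the K_4 on S has C(4, 2) = 6 edges. P[all 6 edges red] = (1/2)^6, and likewise for blue, so P[monochromatic] = 2·(1/2)^6 = 2^{1 − 6} = 1/32.
By linearity: E[X] = C(35, 4) · 2^{1 − 6} = 52360 · 1/32 = 6545/4.
Numerically: E[X] ≈ 1636.25000.

E[X] = C(35,4)·2^(1−C(4,2)) = 6545/4 ≈ 1636.25000.


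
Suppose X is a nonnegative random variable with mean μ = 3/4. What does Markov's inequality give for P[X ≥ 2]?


μ = E[X] = 3/4, a = 2.
Markov: P[X ≥ 2] ≤ μ/a = (3/4)/2 = 3/8.
Numerically: ≈ 0.375.
(Since a = 2 > μ = 0.750, the bound 3/8 is < 1 and informative.)

P[X ≥ 2] ≤ 3/8 ≈ 0.375.


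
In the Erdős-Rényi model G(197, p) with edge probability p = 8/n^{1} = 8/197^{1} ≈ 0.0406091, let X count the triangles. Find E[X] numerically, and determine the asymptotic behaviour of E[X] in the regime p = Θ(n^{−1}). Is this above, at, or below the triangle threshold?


Number of potential triangles: C(197, 3) = 1254890.
Each occurs with probability p³ ≈ (0.0406091)³ ≈ 6.69686096e-05.
By linearity: E[X] = C(197, 3)·p³ ≈ 1254890 · 6.69686096e-05 ≈ 84.038239.
Here α = 1, so p = 8/n is exactly at the triangle threshold p ~ 1/n. Asymptotically E[X] → c³/6 = 8³/6 = 256/3 ≈ 85.333333, a bounded constant. In this regime the triangle count is asymptotically Poisson(c³/6).

E[X] ≈ 84.038239; in regime p = Θ(1/n^{1}) E[X] stays bounded (at the triangle threshold p ~ 1/n).


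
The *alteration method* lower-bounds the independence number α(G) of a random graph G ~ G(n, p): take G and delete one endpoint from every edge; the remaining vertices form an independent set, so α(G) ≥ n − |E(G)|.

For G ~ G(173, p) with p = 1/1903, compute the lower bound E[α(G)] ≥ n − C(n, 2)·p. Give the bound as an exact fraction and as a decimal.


E[|E(G)|] = C(173, 2)·p = 14878 · (1/1903) = 86/11.
E[α(G)] ≥ n − E[|E(G)|] = 173 − 86/11 = 1817/11.
Numerically: ≈ 165.181818.
(This is only a lower bound; the true E[α(G)] may be larger.)

E[α(G)] ≥ 1817/11 ≈ 165.181818.


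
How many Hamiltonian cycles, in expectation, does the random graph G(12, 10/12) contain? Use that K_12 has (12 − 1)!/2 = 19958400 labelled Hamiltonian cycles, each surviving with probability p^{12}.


K_12 has (12 − 1)!/2 = 19958400 labelled Hamiltonian cycles.
For each such Hamiltonian cycle H, let X_H = 1 if all 12 edges of H are present in G. Then P[X_H = 1] = p^{12} = (5/6)^{12} = 244140625/2176782336.
Summing the indicators: E[X] = Σ_H E[X_H] = 19958400 · p^{12} = 19958400 · 244140625/2176782336 = 469970703125/209952.
Numerically: E[X] ≈ 2.2385e+06.

E[X] = 19958400 · (5/6)^{12} = 469970703125/209952 ≈ 2.2385e+06.


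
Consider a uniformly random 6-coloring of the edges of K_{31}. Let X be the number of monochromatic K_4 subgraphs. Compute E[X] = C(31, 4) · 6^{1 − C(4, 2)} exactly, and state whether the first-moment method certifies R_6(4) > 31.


E[X] = C(31, 4) · 6^{1 − 6} = 31465 · 6^{−5} = 31465/7776.
As a reduced fraction: E[X] = 31465/7776 ≈ 4.046425.
Is E[X] < 1? NO.
Since E[X] ≥ 1, the first-moment bound is inconclusive at n = 31; it does NOT by itself certify R_6(4) > 31.

E[X] = 31465/7776 ≈ 4.046425; E[X] ≥ 1; first-moment method inconclusive here.


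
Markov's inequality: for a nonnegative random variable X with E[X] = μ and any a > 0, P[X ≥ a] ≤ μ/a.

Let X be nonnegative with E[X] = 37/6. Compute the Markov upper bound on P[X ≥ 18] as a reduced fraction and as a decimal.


μ = E[X] = 37/6, a = 18.
Markov: P[X ≥ 18] ≤ μ/a = (37/6)/18 = 37/108.
Numerically: ≈ 0.342593.
(Since a = 18 > μ = 6.166667, the bound 37/108 is < 1 and informative.)

P[X ≥ 18] ≤ 37/108 ≈ 0.342593.


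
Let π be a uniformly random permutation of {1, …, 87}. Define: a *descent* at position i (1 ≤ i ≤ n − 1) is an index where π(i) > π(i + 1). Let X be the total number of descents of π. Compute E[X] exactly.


Write X = Σ X_I over i = 1, …, 86, with X_I the indicator of one descent.
There are 86 indicators.
For each fixed i, the pair (π(i), π(i+1)) is a uniformly random ordered pair of distinct values from {1, …, 87}; by symmetry P[π(i) > π(i+1)] = 1/2.
By linearity: E[X] = 86 · (1/2) = (87 − 1) · (1/2) = 43 ≈ 43.00000.

E[X] = 43 = 43.00000.


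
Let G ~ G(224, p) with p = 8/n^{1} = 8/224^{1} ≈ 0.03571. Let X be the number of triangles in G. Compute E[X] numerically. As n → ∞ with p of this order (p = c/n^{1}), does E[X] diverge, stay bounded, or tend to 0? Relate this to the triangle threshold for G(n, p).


Number of potential triangles: C(224, 3) = 1848224.
Each occurs with probability p³ ≈ (0.03571)³ ≈ 4.555394e-05.
By linearity: E[X] = C(224, 3)·p³ ≈ 1848224 · 4.555394e-05 ≈ 84.1939.
Here α = 1, so p = 8/n is exactly at the triangle threshold p ~ 1/n. Asymptotically E[X] → c³/6 = 8³/6 = 256/3 ≈ 85.3333, a bounded constant. In this regime the triangle count is asymptotically Poisson(c³/6).

E[X] ≈ 84.1939; in regime p = Θ(1/n^{1}) E[X] stays bounded (at the triangle threshold p ~ 1/n).


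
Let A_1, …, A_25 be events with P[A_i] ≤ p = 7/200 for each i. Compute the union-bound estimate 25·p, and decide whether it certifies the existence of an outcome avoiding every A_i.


Union bound: P[∪_{i=1}^{25} A_i] ≤ Σ_i P[A_i] ≤ 25·p = 25·(7/200) = 7/8.
Numerically: 7/8 ≈ 0.875.
Is 7/8 < 1? YES.
Since P[∪ A_i] ≤ 7/8 < 1, the complement has P[∩ A_i^c] ≥ 1 − 7/8 = 1/8 > 0, so some outcome avoids every A_i.

25·p = 7/8 ≈ 0.875; existence CERTIFIED by the union bound.


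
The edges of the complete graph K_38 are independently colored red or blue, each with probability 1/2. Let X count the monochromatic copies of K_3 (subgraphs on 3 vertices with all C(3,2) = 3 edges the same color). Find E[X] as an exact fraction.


Let X = Σ_S X_S over the C(38, 3) = 8436 subsets S of size 3, where X_S = 1 if the K_3 on S is monochromatic.
For a fixed S, the K_3 on S has C(3, 2) = 3 edges. P[all 3 edges red] = (1/2)^3, and likewise for blue, so P[monochromatic] = 2·(1/2)^3 = 2^{1 − 3} = 1/4.
Summing: E[X] = C(38, 3) · 2^{1 − 3} = 8436 · 1/4 = 2109.
Numerically: E[X] ≈ 2109.000.

E[X] = C(38,3)·2^(1−C(3,2)) = 2109 ≈ 2109.000.


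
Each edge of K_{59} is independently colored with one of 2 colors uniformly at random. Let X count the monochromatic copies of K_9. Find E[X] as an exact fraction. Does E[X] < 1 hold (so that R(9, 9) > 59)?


E[X] = C(59, 9) · 2^{1 − 36} = 12565671261 · 2^{−35} = 12565671261/34359738368.
As a reduced fraction: E[X] = 12565671261/34359738368 ≈ 0.3657.
Is E[X] < 1? YES.
Since E[X] < 1, there exists a 2-coloring of K_{59} with no monochromatic K_9; hence R(9, 9) > 59.

E[X] = 12565671261/34359738368 ≈ 0.3657; E[X] < 1, so R(9, 9) > 59.


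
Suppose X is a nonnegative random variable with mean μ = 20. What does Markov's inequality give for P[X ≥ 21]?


μ = E[X] = 20, a = 21.
Markov: P[X ≥ 21] ≤ μ/a = (20)/21 = 20/21.
Numerically: ≈ 0.9524.
(Since a = 21 > μ = 20.0000, the bound 20/21 is < 1 and informative.)

P[X ≥ 21] ≤ 20/21 ≈ 0.9524.


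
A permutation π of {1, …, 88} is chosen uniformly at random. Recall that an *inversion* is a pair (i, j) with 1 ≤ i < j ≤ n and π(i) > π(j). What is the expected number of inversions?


Write X = Σ X_I over the C(88, 2) = 3828 pairs i < j, with X_I the indicator of one inversion.
There are 3828 indicators.
For each fixed pair i < j, the values π(i) and π(j) are two distinct elements of {1, …, 88} in uniformly random order; by symmetry P[π(i) > π(j)] = 1/2.
By linearity: E[X] = 3828 · (1/2) = C(88, 2) · (1/2) = 3828/2 = 1914 ≈ 1914.000000.

E[X] = 1914 = 1914.000000.
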